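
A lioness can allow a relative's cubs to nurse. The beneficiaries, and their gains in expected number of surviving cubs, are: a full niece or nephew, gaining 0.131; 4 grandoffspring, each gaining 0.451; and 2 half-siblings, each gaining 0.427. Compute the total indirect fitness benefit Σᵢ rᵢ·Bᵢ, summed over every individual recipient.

r to a full niece or nephew = 1/4 (full aunt/uncle↔niece/nephew: two paths of length 3 through the shared grandparent pair: r = 2·(1/2)^3 = 1/4).
r to a grandoffspring = 1/4 (two parent–offspring links: r = (1/2)^2 = 1/4).
r to a half-sibling = 0.25 (half-sibs share one parent — one path of length 2: r = (1/2)^2 = 1/4).
Summing one r·B term per recipient: 1·0.25·0.131 + 4·0.25·0.451 + 2·0.25·0.427 = 0.69725.

0.69725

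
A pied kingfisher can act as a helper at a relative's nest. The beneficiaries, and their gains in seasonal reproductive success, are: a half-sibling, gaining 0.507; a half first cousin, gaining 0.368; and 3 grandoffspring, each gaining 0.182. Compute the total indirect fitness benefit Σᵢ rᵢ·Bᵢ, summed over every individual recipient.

r to a half-sibling = 0.25 (half-sibs share one parent — one path of length 2: r = (1/2)^2 = 1/4).
r to a half first cousin = 1/16 (half first cousins share one grandparent — one path of length 4: r = (1/2)^4 = 1/16).
r to a grandoffspring = 1/4 (two parent–offspring links: r = (1/2)^2 = 1/4).
Summing one r·B term per recipient: 1·0.25·0.507 + 1·0.0625·0.368 + 3·0.25·0.182 = 0.28625.

0.28625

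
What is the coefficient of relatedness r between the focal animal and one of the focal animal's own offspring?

0.5

Each parent–offspring link contributes a factor of 1/2, and independent paths through distinct common ancestors add.
One parent–offspring link: r = (1/2)^1 = 1/2.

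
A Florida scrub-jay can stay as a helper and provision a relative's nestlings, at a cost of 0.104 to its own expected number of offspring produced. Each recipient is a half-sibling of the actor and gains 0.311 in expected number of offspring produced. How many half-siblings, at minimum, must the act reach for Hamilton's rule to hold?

2

r to a half-sibling = 1/4 (half-sibs share one parent — one path of length 2: r = (1/2)^2 = 1/4).
Hamilton's rule: n·r·B > C  ⇒  n > C/(r·B) = 0.104/(0.25·0.311) = 1.338.
The smallest integer exceeding 1.338 is 2.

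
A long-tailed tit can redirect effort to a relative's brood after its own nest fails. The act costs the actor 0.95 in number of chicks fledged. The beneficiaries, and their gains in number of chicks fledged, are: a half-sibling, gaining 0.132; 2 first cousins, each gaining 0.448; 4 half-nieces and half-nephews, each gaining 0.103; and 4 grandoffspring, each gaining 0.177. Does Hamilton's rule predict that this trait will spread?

Hamilton's rule: the trait is favored when the sum of r·B over every recipient exceeds the actor's cost C.
r to a half-sibling = 0.25 (half-sibs share one parent — one path of length 2: r = (1/2)^2 = 1/4).
r to a first cousin = 0.125 (first cousins share one grandparent pair — two paths of length 4: r = 2·(1/2)^4 = 1/8).
r to a half-niece or half-nephew = 1/8 (half-aunt/uncle↔niece/nephew: one path of length 3: r = (1/2)^3 = 1/8).
r to a grandoffspring = 0.25 (two parent–offspring links: r = (1/2)^2 = 1/4).
Summing one r·B term per recipient: 1·0.25·0.132 + 2·0.125·0.448 + 4·0.125·0.103 + 4·0.25·0.177 = 0.3735.
0.3735 < 0.95: the indirect benefit is less than the cost.

No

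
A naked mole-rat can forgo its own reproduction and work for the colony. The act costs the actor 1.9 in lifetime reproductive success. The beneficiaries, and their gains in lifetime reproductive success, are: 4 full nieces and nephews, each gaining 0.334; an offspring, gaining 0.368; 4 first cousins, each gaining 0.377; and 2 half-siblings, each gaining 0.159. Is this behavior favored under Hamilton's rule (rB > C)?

Hamilton's rule: the trait is favored when the sum of r·B over every recipient exceeds the actor's cost C.
r to a full niece or nephew = 0.25 (full aunt/uncle↔niece/nephew: two paths of length 3 through the shared grandparent pair: r = 2·(1/2)^3 = 1/4).
r to an offspring = 0.5 (one parent–offspring link: r = (1/2)^1 = 1/2).
r to a first cousin = 1/8 (first cousins share one grandparent pair — two paths of length 4: r = 2·(1/2)^4 = 1/8).
r to a half-sibling = 0.25 (half-sibs share one parent — one path of length 2: r = (1/2)^2 = 1/4).
Summing one r·B term per recipient: 4·0.25·0.334 + 1·0.5·0.368 + 4·0.125·0.377 + 2·0.25·0.159 = 0.786.
0.786 < 1.9: the indirect benefit is less than the cost.

No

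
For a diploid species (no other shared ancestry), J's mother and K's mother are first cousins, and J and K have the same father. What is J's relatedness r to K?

0.28125

Relatedness sums over independent paths through distinct common ancestors.
J and K are related in two ways: second cousins through their mothers (r = 1/32) and half-sibs through their shared father (r = 1/4).
r = 1/32 + 1/4 = 9/32 = 0.28125.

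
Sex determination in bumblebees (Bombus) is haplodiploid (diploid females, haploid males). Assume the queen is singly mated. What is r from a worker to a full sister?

0.75

Haplodiploid full sisters inherit their father's entire haploid genome identically (contributing 1/2) and on average half of their mother's contribution (1/2 · 1/2 = 1/4); r = 1/2 + 1/4 = 3/4.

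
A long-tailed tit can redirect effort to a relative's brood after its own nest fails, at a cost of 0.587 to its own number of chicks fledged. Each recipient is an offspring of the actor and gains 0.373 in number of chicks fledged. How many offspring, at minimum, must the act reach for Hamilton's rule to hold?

4

r to an offspring = 1/2 (one parent–offspring link: r = (1/2)^1 = 1/2).
Hamilton's rule: n·r·B > C  ⇒  n > C/(r·B) = 0.587/(0.5·0.373) = 3.147.
The smallest integer exceeding 3.147 is 4.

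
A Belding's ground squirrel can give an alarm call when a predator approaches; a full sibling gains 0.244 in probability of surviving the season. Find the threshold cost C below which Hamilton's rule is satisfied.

r to a full sibling = 1/2 (full sibs share both parents — two paths of length 2: r = 2·(1/2)^2 = 1/2).
Hamilton's rule: n·r·B > C, so the trait is favored while C < n·r·B = 1·0.5·0.244 = 0.122.

0.122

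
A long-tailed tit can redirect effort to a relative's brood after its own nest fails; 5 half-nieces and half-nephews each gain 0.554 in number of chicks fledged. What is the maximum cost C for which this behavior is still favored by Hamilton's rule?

0.34625

r to a half-niece or half-nephew = 1/8 (half-aunt/uncle↔niece/nephew: one path of length 3: r = (1/2)^3 = 1/8).
Hamilton's rule: n·r·B > C, so the trait is favored while C < n·r·B = 5·0.125·0.554 = 0.34625.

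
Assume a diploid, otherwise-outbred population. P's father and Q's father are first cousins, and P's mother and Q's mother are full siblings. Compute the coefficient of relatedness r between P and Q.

Relatedness sums over independent paths through distinct common ancestors.
P and Q are related in two ways: second cousins through their fathers (r = 1/32) and first cousins through their mothers (r = 1/8).
r = 1/32 + 1/8 = 5/32 = 0.15625.

0.15625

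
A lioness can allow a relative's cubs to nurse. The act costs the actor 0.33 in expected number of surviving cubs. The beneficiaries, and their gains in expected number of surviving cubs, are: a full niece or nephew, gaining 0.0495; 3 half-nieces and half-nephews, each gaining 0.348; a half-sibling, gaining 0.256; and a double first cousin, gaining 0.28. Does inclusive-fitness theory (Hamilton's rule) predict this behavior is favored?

Hamilton's rule: the trait is favored when the sum of r·B over every recipient exceeds the actor's cost C.
r to a full niece or nephew = 0.25 (full aunt/uncle↔niece/nephew: two paths of length 3 through the shared grandparent pair: r = 2·(1/2)^3 = 1/4).
r to a half-niece or half-nephew = 1/8 (half-aunt/uncle↔niece/nephew: one path of length 3: r = (1/2)^3 = 1/8).
r to a half-sibling = 1/4 (half-sibs share one parent — one path of length 2: r = (1/2)^2 = 1/4).
r to a double first cousin = 0.25 (double first cousins share both grandparent pairs — four paths of length 4: r = 4·(1/2)^4 = 1/4).
Summing one r·B term per recipient: 1·0.25·0.0495 + 3·0.125·0.348 + 1·0.25·0.256 + 1·0.25·0.28 = 0.276875.
0.276875 < 0.33: the indirect benefit is less than the cost.

No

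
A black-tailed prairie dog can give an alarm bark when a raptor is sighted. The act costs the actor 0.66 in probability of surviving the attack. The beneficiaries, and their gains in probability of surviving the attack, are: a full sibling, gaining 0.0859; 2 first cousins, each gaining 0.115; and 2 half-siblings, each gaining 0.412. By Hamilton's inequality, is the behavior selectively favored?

Hamilton's rule: the trait is favored when the sum of r·B over every recipient exceeds the actor's cost C.
r to a full sibling = 0.5 (full sibs share both parents — two paths of length 2: r = 2·(1/2)^2 = 1/2).
r to a first cousin = 1/8 (first cousins share one grandparent pair — two paths of length 4: r = 2·(1/2)^4 = 1/8).
r to a half-sibling = 1/4 (half-sibs share one parent — one path of length 2: r = (1/2)^2 = 1/4).
Summing one r·B term per recipient: 1·0.5·0.0859 + 2·0.125·0.115 + 2·0.25·0.412 = 0.2777.
0.2777 < 0.66: the indirect benefit is less than the cost.

No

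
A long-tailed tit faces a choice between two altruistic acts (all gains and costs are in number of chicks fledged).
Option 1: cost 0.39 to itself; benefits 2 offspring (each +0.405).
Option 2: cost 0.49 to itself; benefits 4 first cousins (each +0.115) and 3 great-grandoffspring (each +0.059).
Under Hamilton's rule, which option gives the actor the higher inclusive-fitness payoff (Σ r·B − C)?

Option 1

Option 1: r to an offspring = 0.5.
Option 1: Σ r·B − C = (2·0.5·0.405) − 0.39 = 0.015.
Option 2: r to a first cousin = 0.125.
Option 2: r to a great-grandoffspring = 0.125.
Option 2: Σ r·B − C = (4·0.125·0.115 + 3·0.125·0.059) − 0.49 = -0.410375.
Option 1 has the higher net inclusive-fitness payoff.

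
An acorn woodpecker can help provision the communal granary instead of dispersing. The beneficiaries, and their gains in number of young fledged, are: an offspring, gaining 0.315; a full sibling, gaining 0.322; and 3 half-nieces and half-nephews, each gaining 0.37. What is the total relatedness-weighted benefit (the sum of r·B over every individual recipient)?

r to an offspring = 1/2 (one parent–offspring link: r = (1/2)^1 = 1/2).
r to a full sibling = 0.5 (full sibs share both parents — two paths of length 2: r = 2·(1/2)^2 = 1/2).
r to a half-niece or half-nephew = 0.125 (half-aunt/uncle↔niece/nephew: one path of length 3: r = (1/2)^3 = 1/8).
Summing one r·B term per recipient: 1·0.5·0.315 + 1·0.5·0.322 + 3·0.125·0.37 = 0.45725.

0.45725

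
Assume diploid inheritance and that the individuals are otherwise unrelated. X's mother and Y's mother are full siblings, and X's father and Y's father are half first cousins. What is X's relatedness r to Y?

Relatedness sums over independent paths through distinct common ancestors.
X and Y are related in two ways: first cousins through their mothers (r = 1/8) and half second cousins through their fathers (r = 1/64).
r = 1/8 + 1/64 = 9/64 = 0.140625.

0.140625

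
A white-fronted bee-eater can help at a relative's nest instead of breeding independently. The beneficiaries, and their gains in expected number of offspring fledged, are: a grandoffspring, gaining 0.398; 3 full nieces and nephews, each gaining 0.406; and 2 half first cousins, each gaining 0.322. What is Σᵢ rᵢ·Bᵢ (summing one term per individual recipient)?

0.44425

r to a grandoffspring = 0.25 (two parent–offspring links: r = (1/2)^2 = 1/4).
r to a full niece or nephew = 1/4 (full aunt/uncle↔niece/nephew: two paths of length 3 through the shared grandparent pair: r = 2·(1/2)^3 = 1/4).
r to a half first cousin = 1/16 (half first cousins share one grandparent — one path of length 4: r = (1/2)^4 = 1/16).
Summing one r·B term per recipient: 1·0.25·0.398 + 3·0.25·0.406 + 2·0.0625·0.322 = 0.44425.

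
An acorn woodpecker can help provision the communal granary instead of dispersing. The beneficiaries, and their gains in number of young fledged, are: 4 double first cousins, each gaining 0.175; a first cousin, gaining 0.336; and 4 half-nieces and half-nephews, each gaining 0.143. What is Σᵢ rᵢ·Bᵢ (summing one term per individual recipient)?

0.2885

r to a double first cousin = 0.25 (double first cousins share both grandparent pairs — four paths of length 4: r = 4·(1/2)^4 = 1/4).
r to a first cousin = 1/8 (first cousins share one grandparent pair — two paths of length 4: r = 2·(1/2)^4 = 1/8).
r to a half-niece or half-nephew = 1/8 (half-aunt/uncle↔niece/nephew: one path of length 3: r = (1/2)^3 = 1/8).
Summing one r·B term per recipient: 4·0.25·0.175 + 1·0.125·0.336 + 4·0.125·0.143 = 0.2885.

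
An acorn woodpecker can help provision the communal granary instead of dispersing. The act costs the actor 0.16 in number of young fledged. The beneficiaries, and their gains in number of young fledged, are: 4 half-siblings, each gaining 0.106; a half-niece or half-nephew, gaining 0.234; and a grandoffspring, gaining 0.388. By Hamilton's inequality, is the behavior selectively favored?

Yes

Hamilton's rule: the trait is favored when the sum of r·B over every recipient exceeds the actor's cost C.
r to a half-sibling = 0.25 (half-sibs share one parent — one path of length 2: r = (1/2)^2 = 1/4).
r to a half-niece or half-nephew = 1/8 (half-aunt/uncle↔niece/nephew: one path of length 3: r = (1/2)^3 = 1/8).
r to a grandoffspring = 0.25 (two parent–offspring links: r = (1/2)^2 = 1/4).
Summing one r·B term per recipient: 4·0.25·0.106 + 1·0.125·0.234 + 1·0.25·0.388 = 0.23225.
0.23225 > 0.16: the indirect benefit exceeds the cost.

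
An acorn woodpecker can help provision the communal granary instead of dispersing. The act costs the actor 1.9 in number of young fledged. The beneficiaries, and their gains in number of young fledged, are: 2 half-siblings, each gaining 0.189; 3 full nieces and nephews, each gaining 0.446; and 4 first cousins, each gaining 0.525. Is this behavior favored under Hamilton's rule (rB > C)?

No

Hamilton's rule: the trait is favored when the sum of r·B over every recipient exceeds the actor's cost C.
r to a half-sibling = 0.25 (half-sibs share one parent — one path of length 2: r = (1/2)^2 = 1/4).
r to a full niece or nephew = 0.25 (full aunt/uncle↔niece/nephew: two paths of length 3 through the shared grandparent pair: r = 2·(1/2)^3 = 1/4).
r to a first cousin = 1/8 (first cousins share one grandparent pair — two paths of length 4: r = 2·(1/2)^4 = 1/8).
Summing one r·B term per recipient: 2·0.25·0.189 + 3·0.25·0.446 + 4·0.125·0.525 = 0.6915.
0.6915 < 1.9: the indirect benefit is less than the cost.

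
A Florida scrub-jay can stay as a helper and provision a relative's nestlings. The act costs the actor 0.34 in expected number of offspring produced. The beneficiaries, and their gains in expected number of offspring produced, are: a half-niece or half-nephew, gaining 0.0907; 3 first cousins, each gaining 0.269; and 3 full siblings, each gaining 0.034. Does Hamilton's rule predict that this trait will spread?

Hamilton's rule: the trait is favored when the sum of r·B over every recipient exceeds the actor's cost C.
r to a half-niece or half-nephew = 0.125 (half-aunt/uncle↔niece/nephew: one path of length 3: r = (1/2)^3 = 1/8).
r to a first cousin = 0.125 (first cousins share one grandparent pair — two paths of length 4: r = 2·(1/2)^4 = 1/8).
r to a full sibling = 1/2 (full sibs share both parents — two paths of length 2: r = 2·(1/2)^2 = 1/2).
Summing one r·B term per recipient: 1·0.125·0.0907 + 3·0.125·0.269 + 3·0.5·0.034 = 0.1632125.
0.1632125 < 0.34: the indirect benefit is less than the cost.

No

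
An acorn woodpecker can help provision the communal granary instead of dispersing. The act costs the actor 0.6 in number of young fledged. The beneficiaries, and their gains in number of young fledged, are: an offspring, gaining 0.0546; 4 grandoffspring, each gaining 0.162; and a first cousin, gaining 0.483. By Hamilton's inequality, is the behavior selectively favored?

Hamilton's rule: the trait is favored when the sum of r·B over every recipient exceeds the actor's cost C.
r to an offspring = 1/2 (one parent–offspring link: r = (1/2)^1 = 1/2).
r to a grandoffspring = 1/4 (two parent–offspring links: r = (1/2)^2 = 1/4).
r to a first cousin = 0.125 (first cousins share one grandparent pair — two paths of length 4: r = 2·(1/2)^4 = 1/8).
Summing one r·B term per recipient: 1·0.5·0.0546 + 4·0.25·0.162 + 1·0.125·0.483 = 0.249675.
0.249675 < 0.6: the indirect benefit is less than the cost.

No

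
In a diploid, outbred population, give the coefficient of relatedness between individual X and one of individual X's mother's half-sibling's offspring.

0.0625

Each parent–offspring link contributes a factor of 1/2, and independent paths through distinct common ancestors add.
Half first cousins share one grandparent — one path of length 4: r = (1/2)^4 = 1/16.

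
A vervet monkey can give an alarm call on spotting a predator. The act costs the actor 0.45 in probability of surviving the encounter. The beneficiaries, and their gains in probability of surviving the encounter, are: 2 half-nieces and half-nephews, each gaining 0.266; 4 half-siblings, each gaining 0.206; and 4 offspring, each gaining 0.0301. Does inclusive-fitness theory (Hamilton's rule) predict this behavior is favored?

Hamilton's rule: the trait is favored when the sum of r·B over every recipient exceeds the actor's cost C.
r to a half-niece or half-nephew = 0.125 (half-aunt/uncle↔niece/nephew: one path of length 3: r = (1/2)^3 = 1/8).
r to a half-sibling = 1/4 (half-sibs share one parent — one path of length 2: r = (1/2)^2 = 1/4).
r to an offspring = 0.5 (one parent–offspring link: r = (1/2)^1 = 1/2).
Summing one r·B term per recipient: 2·0.125·0.266 + 4·0.25·0.206 + 4·0.5·0.0301 = 0.3327.
0.3327 < 0.45: the indirect benefit is less than the cost.

No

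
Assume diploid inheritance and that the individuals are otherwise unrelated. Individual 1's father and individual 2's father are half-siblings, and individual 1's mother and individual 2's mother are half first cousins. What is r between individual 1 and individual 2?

Independent pedigree routes through distinct common ancestors add.
Individual 1 and individual 2 are related in two ways: half first cousins through their fathers (r = 1/16) and half second cousins through their mothers (r = 1/64).
r = 1/16 + 1/64 = 5/64 = 0.078125.

0.078125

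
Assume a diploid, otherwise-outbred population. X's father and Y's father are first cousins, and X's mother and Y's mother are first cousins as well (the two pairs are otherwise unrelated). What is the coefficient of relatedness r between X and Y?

0.0625

With two independent routes of shared ancestry, r is the sum of the two contributions.
X and Y are related in two ways: second cousins through their fathers (r = 1/32) and second cousins through their mothers (r = 1/32).
r = 1/32 + 1/32 = 0.0625.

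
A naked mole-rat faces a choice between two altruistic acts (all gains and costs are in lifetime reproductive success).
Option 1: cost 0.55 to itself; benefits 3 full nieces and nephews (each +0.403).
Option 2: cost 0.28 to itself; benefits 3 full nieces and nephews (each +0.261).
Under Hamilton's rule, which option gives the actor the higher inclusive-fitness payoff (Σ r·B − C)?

Option 2

Option 1: r to a full niece or nephew = 0.25.
Option 1: Σ r·B − C = (3·0.25·0.403) − 0.55 = -0.24775.
Option 2: r to a full niece or nephew = 0.25.
Option 2: Σ r·B − C = (3·0.25·0.261) − 0.28 = -0.08425.
Option 2 has the higher net inclusive-fitness payoff.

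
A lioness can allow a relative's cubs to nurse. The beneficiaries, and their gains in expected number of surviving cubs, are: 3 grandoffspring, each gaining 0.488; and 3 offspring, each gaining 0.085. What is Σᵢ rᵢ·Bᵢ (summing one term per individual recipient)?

r to a grandoffspring = 0.25 (two parent–offspring links: r = (1/2)^2 = 1/4).
r to an offspring = 0.5 (one parent–offspring link: r = (1/2)^1 = 1/2).
Summing one r·B term per recipient: 3·0.25·0.488 + 3·0.5·0.085 = 0.4935.

0.4935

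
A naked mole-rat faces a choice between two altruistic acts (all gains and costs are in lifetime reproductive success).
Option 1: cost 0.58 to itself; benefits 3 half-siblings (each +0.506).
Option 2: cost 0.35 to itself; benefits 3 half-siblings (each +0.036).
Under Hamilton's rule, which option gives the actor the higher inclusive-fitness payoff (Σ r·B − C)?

Option 1

Option 1: r to a half-sibling = 0.25.
Option 1: Σ r·B − C = (3·0.25·0.506) − 0.58 = -0.2005.
Option 2: r to a half-sibling = 0.25.
Option 2: Σ r·B − C = (3·0.25·0.036) − 0.35 = -0.323.
Option 1 has the higher net inclusive-fitness payoff.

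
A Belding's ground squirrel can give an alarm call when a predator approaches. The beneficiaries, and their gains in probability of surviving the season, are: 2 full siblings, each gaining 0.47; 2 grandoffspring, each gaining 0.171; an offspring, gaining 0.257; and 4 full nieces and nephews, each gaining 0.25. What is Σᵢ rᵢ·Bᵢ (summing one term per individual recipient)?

r to a full sibling = 1/2 (full sibs share both parents — two paths of length 2: r = 2·(1/2)^2 = 1/2).
r to a grandoffspring = 1/4 (two parent–offspring links: r = (1/2)^2 = 1/4).
r to an offspring = 0.5 (one parent–offspring link: r = (1/2)^1 = 1/2).
r to a full niece or nephew = 1/4 (full aunt/uncle↔niece/nephew: two paths of length 3 through the shared grandparent pair: r = 2·(1/2)^3 = 1/4).
Summing one r·B term per recipient: 2·0.5·0.47 + 2·0.25·0.171 + 1·0.5·0.257 + 4·0.25·0.25 = 0.934.

0.934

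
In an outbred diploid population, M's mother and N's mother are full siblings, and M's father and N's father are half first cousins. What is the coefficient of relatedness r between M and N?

0.140625

With two independent routes of shared ancestry, r is the sum of the two contributions.
M and N are related in two ways: first cousins through their mothers (r = 1/8) and half second cousins through their fathers (r = 1/64).
r = 1/8 + 1/64 = 0.140625.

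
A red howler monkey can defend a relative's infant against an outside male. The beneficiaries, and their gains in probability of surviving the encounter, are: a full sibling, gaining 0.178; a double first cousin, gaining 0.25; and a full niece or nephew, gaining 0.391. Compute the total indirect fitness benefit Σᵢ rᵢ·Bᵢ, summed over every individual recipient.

0.24925

r to a full sibling = 1/2 (full sibs share both parents — two paths of length 2: r = 2·(1/2)^2 = 1/2).
r to a double first cousin = 1/4 (double first cousins share both grandparent pairs — four paths of length 4: r = 4·(1/2)^4 = 1/4).
r to a full niece or nephew = 1/4 (full aunt/uncle↔niece/nephew: two paths of length 3 through the shared grandparent pair: r = 2·(1/2)^3 = 1/4).
Summing one r·B term per recipient: 1·0.5·0.178 + 1·0.25·0.25 + 1·0.25·0.391 = 0.24925.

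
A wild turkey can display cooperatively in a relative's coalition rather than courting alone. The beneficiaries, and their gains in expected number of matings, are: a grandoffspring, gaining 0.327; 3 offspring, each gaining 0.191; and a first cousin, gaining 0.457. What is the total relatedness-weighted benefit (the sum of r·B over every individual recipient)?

0.425375

r to a grandoffspring = 1/4 (two parent–offspring links: r = (1/2)^2 = 1/4).
r to an offspring = 1/2 (one parent–offspring link: r = (1/2)^1 = 1/2).
r to a first cousin = 1/8 (first cousins share one grandparent pair — two paths of length 4: r = 2·(1/2)^4 = 1/8).
Summing one r·B term per recipient: 1·0.25·0.327 + 3·0.5·0.191 + 1·0.125·0.457 = 0.425375.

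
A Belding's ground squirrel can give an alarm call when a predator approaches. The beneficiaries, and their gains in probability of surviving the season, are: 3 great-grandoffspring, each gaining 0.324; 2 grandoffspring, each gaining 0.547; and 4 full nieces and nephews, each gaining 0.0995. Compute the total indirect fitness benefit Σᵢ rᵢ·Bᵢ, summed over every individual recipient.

r to a great-grandoffspring = 1/8 (three parent–offspring links: r = (1/2)^3 = 1/8).
r to a grandoffspring = 0.25 (two parent–offspring links: r = (1/2)^2 = 1/4).
r to a full niece or nephew = 0.25 (full aunt/uncle↔niece/nephew: two paths of length 3 through the shared grandparent pair: r = 2·(1/2)^3 = 1/4).
Summing one r·B term per recipient: 3·0.125·0.324 + 2·0.25·0.547 + 4·0.25·0.0995 = 0.4945.

0.4945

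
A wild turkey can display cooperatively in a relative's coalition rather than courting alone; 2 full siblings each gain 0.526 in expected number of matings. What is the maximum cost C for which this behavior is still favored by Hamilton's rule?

0.526

r to a full sibling = 0.5 (full sibs share both parents — two paths of length 2: r = 2·(1/2)^2 = 1/2).
Hamilton's rule: n·r·B > C, so the trait is favored while C < n·r·B = 2·0.5·0.526 = 0.526.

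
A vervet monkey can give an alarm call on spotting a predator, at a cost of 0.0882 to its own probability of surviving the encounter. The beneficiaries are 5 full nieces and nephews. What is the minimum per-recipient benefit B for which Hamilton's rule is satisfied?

0.0706

r to a full niece or nephew = 1/4 (full aunt/uncle↔niece/nephew: two paths of length 3 through the shared grandparent pair: r = 2·(1/2)^3 = 1/4).
Hamilton's rule with n recipients of equal r: n·r·B > C, so B > C/(n·r) = 0.0882/(5·0.25) = 0.0706.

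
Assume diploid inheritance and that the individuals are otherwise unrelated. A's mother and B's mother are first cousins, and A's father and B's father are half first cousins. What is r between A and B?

Wright's path rule: contributions from independent ancestry routes add.
A and B are related in two ways: second cousins through their mothers (r = 1/32) and half second cousins through their fathers (r = 1/64).
r = 1/32 + 1/64 = 0.046875.

0.046875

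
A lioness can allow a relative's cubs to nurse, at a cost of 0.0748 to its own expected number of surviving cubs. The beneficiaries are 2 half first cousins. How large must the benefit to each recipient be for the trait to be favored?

r to a half first cousin = 1/16 (half first cousins share one grandparent — one path of length 4: r = (1/2)^4 = 1/16).
Hamilton's rule with n recipients of equal r: n·r·B > C, so B > C/(n·r) = 0.0748/(2·0.0625) = 0.5984.

0.5984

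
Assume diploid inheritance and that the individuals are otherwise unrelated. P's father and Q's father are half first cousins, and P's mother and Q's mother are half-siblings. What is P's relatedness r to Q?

0.078125

Wright's path rule: contributions from independent ancestry routes add.
P and Q are related in two ways: half second cousins through their fathers (r = 1/64) and half first cousins through their mothers (r = 1/16).
r = 1/64 + 1/16 = 5/64 = 0.078125.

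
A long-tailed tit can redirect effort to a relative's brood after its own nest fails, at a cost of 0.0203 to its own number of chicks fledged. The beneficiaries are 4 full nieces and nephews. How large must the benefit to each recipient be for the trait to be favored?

0.0203

r to a full niece or nephew = 1/4 (full aunt/uncle↔niece/nephew: two paths of length 3 through the shared grandparent pair: r = 2·(1/2)^3 = 1/4).
Hamilton's rule with n recipients of equal r: n·r·B > C, so B > C/(n·r) = 0.0203/(4·0.25) = 0.0203.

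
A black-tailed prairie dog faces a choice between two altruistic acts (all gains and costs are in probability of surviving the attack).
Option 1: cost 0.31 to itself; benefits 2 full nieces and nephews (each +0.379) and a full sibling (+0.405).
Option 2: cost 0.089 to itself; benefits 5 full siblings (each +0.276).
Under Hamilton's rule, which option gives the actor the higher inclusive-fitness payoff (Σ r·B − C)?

Option 1: r to a full niece or nephew = 0.25.
Option 1: r to a full sibling = 0.5.
Option 1: Σ r·B − C = (2·0.25·0.379 + 1·0.5·0.405) − 0.31 = 0.082.
Option 2: r to a full sibling = 0.5.
Option 2: Σ r·B − C = (5·0.5·0.276) − 0.089 = 0.601.
Option 2 has the higher net inclusive-fitness payoff.

Option 2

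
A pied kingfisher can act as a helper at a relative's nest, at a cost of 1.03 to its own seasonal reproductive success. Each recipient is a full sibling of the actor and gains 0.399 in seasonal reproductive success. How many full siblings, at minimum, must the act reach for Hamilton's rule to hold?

r to a full sibling = 0.5 (full sibs share both parents — two paths of length 2: r = 2·(1/2)^2 = 1/2).
Hamilton's rule: n·r·B > C  ⇒  n > C/(r·B) = 1.03/(0.5·0.399) = 5.163.
The smallest integer exceeding 5.163 is 6.

6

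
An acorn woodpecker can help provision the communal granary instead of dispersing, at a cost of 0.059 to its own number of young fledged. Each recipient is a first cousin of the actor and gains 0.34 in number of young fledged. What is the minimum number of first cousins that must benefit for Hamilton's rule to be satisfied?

2

r to a first cousin = 1/8 (first cousins share one grandparent pair — two paths of length 4: r = 2·(1/2)^4 = 1/8).
Hamilton's rule: n·r·B > C  ⇒  n > C/(r·B) = 0.059/(0.125·0.34) = 1.388.
The smallest integer exceeding 1.388 is 2.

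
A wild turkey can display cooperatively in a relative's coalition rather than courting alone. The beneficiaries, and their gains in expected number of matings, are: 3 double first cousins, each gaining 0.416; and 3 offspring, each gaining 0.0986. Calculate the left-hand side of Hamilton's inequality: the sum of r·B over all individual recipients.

r to a double first cousin = 1/4 (double first cousins share both grandparent pairs — four paths of length 4: r = 4·(1/2)^4 = 1/4).
r to an offspring = 1/2 (one parent–offspring link: r = (1/2)^1 = 1/2).
Summing one r·B term per recipient: 3·0.25·0.416 + 3·0.5·0.0986 = 0.4599.

0.4599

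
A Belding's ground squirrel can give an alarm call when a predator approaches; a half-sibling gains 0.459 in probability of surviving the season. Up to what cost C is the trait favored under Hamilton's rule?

r to a half-sibling = 1/4 (half-sibs share one parent — one path of length 2: r = (1/2)^2 = 1/4).
Hamilton's rule: n·r·B > C, so the trait is favored while C < n·r·B = 1·0.25·0.459 = 0.11475.

0.11475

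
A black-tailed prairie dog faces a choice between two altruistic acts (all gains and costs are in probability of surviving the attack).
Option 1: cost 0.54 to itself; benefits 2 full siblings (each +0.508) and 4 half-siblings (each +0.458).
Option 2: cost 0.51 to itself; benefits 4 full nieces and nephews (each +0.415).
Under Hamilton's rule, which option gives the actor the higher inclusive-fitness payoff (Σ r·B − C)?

Option 1

Option 1: r to a full sibling = 0.5.
Option 1: r to a half-sibling = 0.25.
Option 1: Σ r·B − C = (2·0.5·0.508 + 4·0.25·0.458) − 0.54 = 0.426.
Option 2: r to a full niece or nephew = 0.25.
Option 2: Σ r·B − C = (4·0.25·0.415) − 0.51 = -0.095.
Option 1 has the higher net inclusive-fitness payoff.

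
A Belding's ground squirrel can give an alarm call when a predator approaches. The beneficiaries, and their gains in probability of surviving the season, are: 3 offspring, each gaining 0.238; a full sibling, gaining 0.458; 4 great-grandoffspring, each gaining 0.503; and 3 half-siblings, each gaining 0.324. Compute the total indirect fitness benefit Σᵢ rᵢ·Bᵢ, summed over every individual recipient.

1.0805

r to an offspring = 1/2 (one parent–offspring link: r = (1/2)^1 = 1/2).
r to a full sibling = 0.5 (full sibs share both parents — two paths of length 2: r = 2·(1/2)^2 = 1/2).
r to a great-grandoffspring = 0.125 (three parent–offspring links: r = (1/2)^3 = 1/8).
r to a half-sibling = 1/4 (half-sibs share one parent — one path of length 2: r = (1/2)^2 = 1/4).
Summing one r·B term per recipient: 3·0.5·0.238 + 1·0.5·0.458 + 4·0.125·0.503 + 3·0.25·0.324 = 1.0805.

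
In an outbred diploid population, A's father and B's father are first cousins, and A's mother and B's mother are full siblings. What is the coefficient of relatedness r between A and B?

Relatedness sums over independent paths through distinct common ancestors.
A and B are related in two ways: second cousins through their fathers (r = 1/32) and first cousins through their mothers (r = 1/8).
r = 1/32 + 1/8 = 5/32 = 0.15625.

0.15625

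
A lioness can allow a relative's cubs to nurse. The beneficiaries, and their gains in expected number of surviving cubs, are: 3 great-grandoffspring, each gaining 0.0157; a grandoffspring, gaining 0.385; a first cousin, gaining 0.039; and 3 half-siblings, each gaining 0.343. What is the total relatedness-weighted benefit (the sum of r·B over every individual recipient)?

0.3642625

r to a great-grandoffspring = 1/8 (three parent–offspring links: r = (1/2)^3 = 1/8).
r to a grandoffspring = 1/4 (two parent–offspring links: r = (1/2)^2 = 1/4).
r to a first cousin = 0.125 (first cousins share one grandparent pair — two paths of length 4: r = 2·(1/2)^4 = 1/8).
r to a half-sibling = 0.25 (half-sibs share one parent — one path of length 2: r = (1/2)^2 = 1/4).
Summing one r·B term per recipient: 3·0.125·0.0157 + 1·0.25·0.385 + 1·0.125·0.039 + 3·0.25·0.343 = 0.3642625.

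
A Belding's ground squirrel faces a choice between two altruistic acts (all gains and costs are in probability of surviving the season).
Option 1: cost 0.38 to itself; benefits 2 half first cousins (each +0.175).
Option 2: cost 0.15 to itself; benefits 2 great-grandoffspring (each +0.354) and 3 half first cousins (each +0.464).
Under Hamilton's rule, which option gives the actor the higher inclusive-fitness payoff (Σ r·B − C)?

Option 2

Option 1: r to a half first cousin = 0.0625.
Option 1: Σ r·B − C = (2·0.0625·0.175) − 0.38 = -0.358125.
Option 2: r to a great-grandoffspring = 0.125.
Option 2: r to a half first cousin = 0.0625.
Option 2: Σ r·B − C = (2·0.125·0.354 + 3·0.0625·0.464) − 0.15 = 0.0255.
Option 2 has the higher net inclusive-fitness payoff.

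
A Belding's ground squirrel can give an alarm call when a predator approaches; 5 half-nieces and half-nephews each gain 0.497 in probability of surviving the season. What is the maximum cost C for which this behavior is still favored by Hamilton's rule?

0.310625

r to a half-niece or half-nephew = 0.125 (half-aunt/uncle↔niece/nephew: one path of length 3: r = (1/2)^3 = 1/8).
Hamilton's rule: n·r·B > C, so the trait is favored while C < n·r·B = 5·0.125·0.497 = 0.310625.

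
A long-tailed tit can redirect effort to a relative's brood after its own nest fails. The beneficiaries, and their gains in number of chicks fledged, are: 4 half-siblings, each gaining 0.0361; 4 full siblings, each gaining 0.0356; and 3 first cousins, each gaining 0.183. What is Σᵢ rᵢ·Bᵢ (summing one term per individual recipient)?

0.175925

r to a half-sibling = 0.25 (half-sibs share one parent — one path of length 2: r = (1/2)^2 = 1/4).
r to a full sibling = 1/2 (full sibs share both parents — two paths of length 2: r = 2·(1/2)^2 = 1/2).
r to a first cousin = 0.125 (first cousins share one grandparent pair — two paths of length 4: r = 2·(1/2)^4 = 1/8).
Summing one r·B term per recipient: 4·0.25·0.0361 + 4·0.5·0.0356 + 3·0.125·0.183 = 0.175925.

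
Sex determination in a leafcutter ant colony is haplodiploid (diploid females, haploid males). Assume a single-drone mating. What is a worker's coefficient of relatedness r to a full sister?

Haplodiploid full sisters inherit their father's entire haploid genome identically (contributing 1/2) and on average half of their mother's contribution (1/2 · 1/2 = 1/4); r = 1/2 + 1/4 = 3/4.

0.75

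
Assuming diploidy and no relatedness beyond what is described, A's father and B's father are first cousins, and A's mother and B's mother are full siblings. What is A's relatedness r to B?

0.15625

Relatedness sums over independent paths through distinct common ancestors.
A and B are related in two ways: second cousins through their fathers (r = 1/32) and first cousins through their mothers (r = 1/8).
r = 1/32 + 1/8 = 5/32 = 0.15625.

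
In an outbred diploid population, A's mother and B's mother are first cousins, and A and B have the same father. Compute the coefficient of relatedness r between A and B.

Independent pedigree routes through distinct common ancestors add.
A and B are related in two ways: second cousins through their mothers (r = 1/32) and half-sibs through their shared father (r = 1/4).
r = 1/32 + 1/4 = 0.28125.

0.28125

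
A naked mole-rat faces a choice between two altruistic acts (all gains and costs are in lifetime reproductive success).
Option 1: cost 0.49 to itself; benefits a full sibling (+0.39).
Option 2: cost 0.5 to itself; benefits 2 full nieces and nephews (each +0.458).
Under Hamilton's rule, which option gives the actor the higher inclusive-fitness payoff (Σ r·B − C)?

Option 1: r to a full sibling = 0.5.
Option 1: Σ r·B − C = (1·0.5·0.39) − 0.49 = -0.295.
Option 2: r to a full niece or nephew = 0.25.
Option 2: Σ r·B − C = (2·0.25·0.458) − 0.5 = -0.271.
Option 2 has the higher net inclusive-fitness payoff.

Option 2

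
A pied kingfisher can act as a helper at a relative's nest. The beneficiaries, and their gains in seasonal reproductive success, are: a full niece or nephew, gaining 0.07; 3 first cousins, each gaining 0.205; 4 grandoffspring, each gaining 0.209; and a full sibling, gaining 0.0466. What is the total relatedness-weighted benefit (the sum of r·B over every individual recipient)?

r to a full niece or nephew = 0.25 (full aunt/uncle↔niece/nephew: two paths of length 3 through the shared grandparent pair: r = 2·(1/2)^3 = 1/4).
r to a first cousin = 1/8 (first cousins share one grandparent pair — two paths of length 4: r = 2·(1/2)^4 = 1/8).
r to a grandoffspring = 0.25 (two parent–offspring links: r = (1/2)^2 = 1/4).
r to a full sibling = 1/2 (full sibs share both parents — two paths of length 2: r = 2·(1/2)^2 = 1/2).
Summing one r·B term per recipient: 1·0.25·0.07 + 3·0.125·0.205 + 4·0.25·0.209 + 1·0.5·0.0466 = 0.326675.

0.326675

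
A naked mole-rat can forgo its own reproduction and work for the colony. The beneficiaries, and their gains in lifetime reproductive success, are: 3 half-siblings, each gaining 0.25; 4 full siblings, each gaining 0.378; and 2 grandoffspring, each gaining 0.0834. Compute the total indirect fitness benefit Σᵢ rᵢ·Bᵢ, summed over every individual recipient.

r to a half-sibling = 0.25 (half-sibs share one parent — one path of length 2: r = (1/2)^2 = 1/4).
r to a full sibling = 1/2 (full sibs share both parents — two paths of length 2: r = 2·(1/2)^2 = 1/2).
r to a grandoffspring = 0.25 (two parent–offspring links: r = (1/2)^2 = 1/4).
Summing one r·B term per recipient: 3·0.25·0.25 + 4·0.5·0.378 + 2·0.25·0.0834 = 0.9852.

0.9852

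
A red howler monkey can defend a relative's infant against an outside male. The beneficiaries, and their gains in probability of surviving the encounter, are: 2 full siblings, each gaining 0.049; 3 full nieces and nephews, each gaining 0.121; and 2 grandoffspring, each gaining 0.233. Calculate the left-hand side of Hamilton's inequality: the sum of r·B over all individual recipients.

0.25625

r to a full sibling = 0.5 (full sibs share both parents — two paths of length 2: r = 2·(1/2)^2 = 1/2).
r to a full niece or nephew = 0.25 (full aunt/uncle↔niece/nephew: two paths of length 3 through the shared grandparent pair: r = 2·(1/2)^3 = 1/4).
r to a grandoffspring = 1/4 (two parent–offspring links: r = (1/2)^2 = 1/4).
Summing one r·B term per recipient: 2·0.5·0.049 + 3·0.25·0.121 + 2·0.25·0.233 = 0.25625.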